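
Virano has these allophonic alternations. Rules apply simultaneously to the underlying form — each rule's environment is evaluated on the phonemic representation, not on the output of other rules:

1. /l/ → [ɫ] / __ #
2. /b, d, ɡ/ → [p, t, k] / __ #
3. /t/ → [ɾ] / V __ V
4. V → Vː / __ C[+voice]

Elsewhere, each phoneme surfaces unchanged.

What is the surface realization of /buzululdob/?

[buːzuːluːldoːp]

/b/ (word-initial) is in the target of rule 2 but the environment (word-finally) is not met → [b].
Rule 4 applies to /u/ (between /b/ and /z/: before a voiced consonant) → [uː].
/u/ (between /z/ and /l/) occurs before a voiced consonant → [uː] by rule 4.
/l/ — between /u/ and /u/; rule 1 does not apply here → [l].
Rule 4 applies to /u/ (between /l/ and /l/: before a voiced consonant) → [uː].
/l/ — between /u/ and /d/; rule 1 does not apply here → [l].
/d/ (between /l/ and /o/) fails the environment for rule 2, so it stays [d].
/o/ (between /d/ and /b/) occurs before a voiced consonant → [oː] by rule 4.
/b/ (word-final): word-finally, so rule 2 applies → [p].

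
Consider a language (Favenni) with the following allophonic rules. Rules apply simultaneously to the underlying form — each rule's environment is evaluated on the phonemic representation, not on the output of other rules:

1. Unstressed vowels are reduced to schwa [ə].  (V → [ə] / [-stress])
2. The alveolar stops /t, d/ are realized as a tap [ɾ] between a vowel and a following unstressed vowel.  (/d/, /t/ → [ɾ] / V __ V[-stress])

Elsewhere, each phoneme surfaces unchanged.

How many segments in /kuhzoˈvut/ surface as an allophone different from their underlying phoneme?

2

Segments that undergo a rule: /u/ → [ə] (rule 1); /o/ → [ə] (rule 1).
All other segments surface unchanged.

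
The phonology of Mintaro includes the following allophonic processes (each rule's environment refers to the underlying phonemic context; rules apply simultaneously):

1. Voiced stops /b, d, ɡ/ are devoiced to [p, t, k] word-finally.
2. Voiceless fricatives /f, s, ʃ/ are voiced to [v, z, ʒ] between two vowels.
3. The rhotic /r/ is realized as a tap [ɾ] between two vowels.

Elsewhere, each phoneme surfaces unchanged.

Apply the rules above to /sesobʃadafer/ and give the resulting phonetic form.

[sezobʃadaver]

/s/ (word-initial) is in the target of rule 2 but the environment (between two vowels) is not met → [s].
/s/ meets the environment for rule 2 (between two vowels) → [z].
/b/ (between /o/ and /ʃ/) is in the target of rule 1 but the environment (word-finally) is not met → [b].
/ʃ/ (between /b/ and /a/): rule 2 targets it, but not between two vowels → unchanged [ʃ].
/d/ (between /a/ and /a/): rule 1 targets it, but not word-finally → unchanged [d].
/f/ meets the environment for rule 2 (between two vowels) → [v].
/r/ (word-final): rule 3 targets it, but not between two vowels → unchanged [r].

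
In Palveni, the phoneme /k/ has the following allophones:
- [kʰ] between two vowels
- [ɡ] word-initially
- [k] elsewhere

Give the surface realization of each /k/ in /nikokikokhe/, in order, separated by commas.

Occurrence 1 (position 3): between two vowels → [kʰ].
Occurrence 2 (position 5): between two vowels → [kʰ].
Occurrence 3 (position 7): between two vowels → [kʰ].
Occurrence 4 (position 9): no conditioning environment matches → elsewhere allophone [k].

[kʰ], [kʰ], [kʰ], [k]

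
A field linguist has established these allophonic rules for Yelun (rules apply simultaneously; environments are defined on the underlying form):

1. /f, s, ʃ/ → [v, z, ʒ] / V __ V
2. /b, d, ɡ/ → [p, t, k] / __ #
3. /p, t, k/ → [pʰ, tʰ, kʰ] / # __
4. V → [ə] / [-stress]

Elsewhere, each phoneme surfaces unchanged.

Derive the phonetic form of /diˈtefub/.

[dəˈtevəp]

/d/ — word-initial; rule 2 does not apply here → [d].
Rule 4 applies to /i/ (between /d/ and /t/: in an unstressed syllable) → [ə].
/t/ (between /i/ and /e/) is in the target of rule 3 but the environment (word-initially) is not met → [t].
/e/ (between /t/ and /f/) is in the target of rule 4 but the environment (in an unstressed syllable) is not met → [e].
/f/ (between /e/ and /u/) occurs between two vowels → [v] by rule 1.
/u/ (between /f/ and /b/): in an unstressed syllable, so rule 4 applies → [ə].
Rule 2 applies to /b/ (word-final: word-finally) → [p].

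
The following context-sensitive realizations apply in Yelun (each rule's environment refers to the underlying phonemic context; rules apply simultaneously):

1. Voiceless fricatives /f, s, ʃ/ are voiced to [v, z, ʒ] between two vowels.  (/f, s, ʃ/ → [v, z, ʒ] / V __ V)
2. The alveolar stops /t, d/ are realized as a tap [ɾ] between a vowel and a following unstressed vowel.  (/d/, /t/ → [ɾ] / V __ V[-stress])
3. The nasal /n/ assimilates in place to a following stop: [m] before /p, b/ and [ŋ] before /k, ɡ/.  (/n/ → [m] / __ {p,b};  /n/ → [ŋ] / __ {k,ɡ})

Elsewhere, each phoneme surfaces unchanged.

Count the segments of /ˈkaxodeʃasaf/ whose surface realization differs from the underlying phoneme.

3

Segments that undergo a rule: /d/ → [ɾ] (rule 2); /ʃ/ → [ʒ] (rule 1); /s/ → [z] (rule 1).
All other segments surface unchanged.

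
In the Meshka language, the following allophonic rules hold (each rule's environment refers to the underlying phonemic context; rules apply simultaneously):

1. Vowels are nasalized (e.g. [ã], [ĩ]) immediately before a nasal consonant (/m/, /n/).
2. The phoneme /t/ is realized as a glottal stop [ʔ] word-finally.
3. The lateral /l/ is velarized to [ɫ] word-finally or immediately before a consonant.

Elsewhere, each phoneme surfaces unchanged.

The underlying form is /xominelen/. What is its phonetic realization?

/o/ meets the environment for rule 1 (before a nasal consonant) → [õ].
/i/ (between /m/ and /n/) occurs before a nasal consonant → [ĩ] by rule 1.
/e/ — between /n/ and /l/; rule 1 does not apply here → [e].
/l/ (between /e/ and /e/) fails the environment for rule 3, so it stays [l].
/e/ meets the environment for rule 1 (before a nasal consonant) → [ẽ].

[xõmĩnelẽn]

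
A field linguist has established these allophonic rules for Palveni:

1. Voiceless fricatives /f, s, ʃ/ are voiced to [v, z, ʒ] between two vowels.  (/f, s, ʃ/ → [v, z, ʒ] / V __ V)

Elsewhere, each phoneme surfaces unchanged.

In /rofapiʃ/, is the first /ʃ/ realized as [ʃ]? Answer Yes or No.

Yes

/ʃ/ (word-final): rule 1 targets it, but not between two vowels → unchanged [ʃ].
The actual realization is [ʃ], which matches [ʃ].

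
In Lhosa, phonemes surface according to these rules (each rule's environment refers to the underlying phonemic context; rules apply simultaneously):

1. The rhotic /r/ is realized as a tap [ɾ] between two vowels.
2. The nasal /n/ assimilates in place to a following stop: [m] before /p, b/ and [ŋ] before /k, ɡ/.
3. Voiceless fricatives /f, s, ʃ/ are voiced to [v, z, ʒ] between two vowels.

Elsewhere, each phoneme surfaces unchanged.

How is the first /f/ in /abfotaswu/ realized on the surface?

[f]

/f/ (between /b/ and /o/): rule 3 targets it, but not between two vowels → unchanged [f].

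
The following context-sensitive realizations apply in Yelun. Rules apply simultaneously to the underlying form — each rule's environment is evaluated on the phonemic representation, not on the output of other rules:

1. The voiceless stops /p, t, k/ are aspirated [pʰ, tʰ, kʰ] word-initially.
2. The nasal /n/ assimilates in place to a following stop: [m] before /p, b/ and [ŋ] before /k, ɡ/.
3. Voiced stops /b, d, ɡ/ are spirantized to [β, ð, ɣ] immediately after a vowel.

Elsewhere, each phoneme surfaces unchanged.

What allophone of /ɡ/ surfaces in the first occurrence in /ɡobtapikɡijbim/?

/ɡ/ (word-initial) fails the environment for rule 3, so it stays [ɡ].

[ɡ]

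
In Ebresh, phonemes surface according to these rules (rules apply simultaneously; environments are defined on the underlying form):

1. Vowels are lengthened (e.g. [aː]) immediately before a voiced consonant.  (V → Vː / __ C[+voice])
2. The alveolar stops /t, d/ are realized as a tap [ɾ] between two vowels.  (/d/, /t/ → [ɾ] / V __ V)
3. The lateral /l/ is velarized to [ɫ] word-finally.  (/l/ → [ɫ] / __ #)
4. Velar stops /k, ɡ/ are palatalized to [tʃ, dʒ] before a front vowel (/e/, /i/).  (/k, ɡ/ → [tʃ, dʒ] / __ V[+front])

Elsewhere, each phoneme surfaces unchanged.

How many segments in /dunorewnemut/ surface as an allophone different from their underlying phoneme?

Segments that undergo a rule: /u/ → [uː] (rule 1); /o/ → [oː] (rule 1); /e/ → [eː] (rule 1); /e/ → [eː] (rule 1).
All other segments surface unchanged.

4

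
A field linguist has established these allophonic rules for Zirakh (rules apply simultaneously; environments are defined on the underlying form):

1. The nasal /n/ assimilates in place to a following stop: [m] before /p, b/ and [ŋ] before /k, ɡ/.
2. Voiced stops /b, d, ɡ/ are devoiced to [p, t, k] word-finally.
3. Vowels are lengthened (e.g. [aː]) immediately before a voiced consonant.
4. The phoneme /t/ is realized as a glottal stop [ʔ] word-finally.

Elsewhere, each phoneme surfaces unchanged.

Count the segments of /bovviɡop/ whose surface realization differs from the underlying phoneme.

2

Segments that undergo a rule: /o/ → [oː] (rule 3); /i/ → [iː] (rule 3).
All other segments surface unchanged.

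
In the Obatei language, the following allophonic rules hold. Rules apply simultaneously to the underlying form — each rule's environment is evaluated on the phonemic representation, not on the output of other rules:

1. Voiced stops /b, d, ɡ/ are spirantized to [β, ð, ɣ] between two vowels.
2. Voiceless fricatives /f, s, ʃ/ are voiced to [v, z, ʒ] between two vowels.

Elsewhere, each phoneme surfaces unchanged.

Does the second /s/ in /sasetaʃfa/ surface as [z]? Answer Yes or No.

Yes

/s/ (between /a/ and /e/) occurs between two vowels → [z] by rule 2.
The actual realization is [z], which matches [z].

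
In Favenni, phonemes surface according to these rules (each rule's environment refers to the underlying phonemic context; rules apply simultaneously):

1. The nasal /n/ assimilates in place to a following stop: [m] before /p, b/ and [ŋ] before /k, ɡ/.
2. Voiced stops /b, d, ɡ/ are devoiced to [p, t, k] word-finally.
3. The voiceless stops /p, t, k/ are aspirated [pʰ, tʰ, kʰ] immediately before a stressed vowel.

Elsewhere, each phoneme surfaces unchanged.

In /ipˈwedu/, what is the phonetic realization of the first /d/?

/d/ — between /e/ and /u/; rule 2 does not apply here → [d].

[d]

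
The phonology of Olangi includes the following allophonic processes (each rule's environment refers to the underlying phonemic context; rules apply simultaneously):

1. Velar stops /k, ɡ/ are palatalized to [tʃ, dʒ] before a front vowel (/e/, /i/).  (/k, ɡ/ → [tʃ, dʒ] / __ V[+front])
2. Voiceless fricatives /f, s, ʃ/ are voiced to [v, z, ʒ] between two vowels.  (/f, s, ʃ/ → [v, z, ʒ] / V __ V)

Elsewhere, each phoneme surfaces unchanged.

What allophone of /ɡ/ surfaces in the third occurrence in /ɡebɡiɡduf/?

/ɡ/ (between /i/ and /d/): rule 1 targets it, but not before a front vowel → unchanged [ɡ].

[ɡ]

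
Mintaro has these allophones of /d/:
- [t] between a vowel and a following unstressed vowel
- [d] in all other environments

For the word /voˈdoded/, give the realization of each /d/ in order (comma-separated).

[d], [t], [d]

Occurrence 1 (position 3): no conditioning environment matches → elsewhere allophone [d].
Occurrence 2 (position 5): between a vowel and a following unstressed vowel → [t].
Occurrence 3 (position 7): no conditioning environment matches → elsewhere allophone [d].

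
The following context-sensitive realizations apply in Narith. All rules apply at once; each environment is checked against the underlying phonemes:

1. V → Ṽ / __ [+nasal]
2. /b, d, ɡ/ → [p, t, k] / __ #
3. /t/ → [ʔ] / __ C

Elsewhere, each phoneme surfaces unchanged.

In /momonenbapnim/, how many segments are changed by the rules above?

4

Segments that undergo a rule: /o/ → [õ] (rule 1); /o/ → [õ] (rule 1); /e/ → [ẽ] (rule 1); /i/ → [ĩ] (rule 1).
All other segments surface unchanged.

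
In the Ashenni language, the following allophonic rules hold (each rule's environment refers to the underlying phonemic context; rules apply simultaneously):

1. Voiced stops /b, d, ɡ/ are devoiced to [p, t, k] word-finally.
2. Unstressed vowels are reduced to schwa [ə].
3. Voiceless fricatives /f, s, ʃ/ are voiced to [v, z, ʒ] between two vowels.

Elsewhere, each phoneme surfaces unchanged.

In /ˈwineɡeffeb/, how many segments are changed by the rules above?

4

Segments that undergo a rule: /e/ → [ə] (rule 2); /e/ → [ə] (rule 2); /e/ → [ə] (rule 2); /b/ → [p] (rule 1).
All other segments surface unchanged.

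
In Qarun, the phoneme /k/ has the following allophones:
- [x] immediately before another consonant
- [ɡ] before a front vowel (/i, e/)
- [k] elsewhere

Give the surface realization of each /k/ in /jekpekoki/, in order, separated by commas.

[x], [k], [ɡ]

Occurrence 1 (position 3): immediately before another consonant → [x].
Occurrence 2 (position 6): no conditioning environment matches → elsewhere allophone [k].
Occurrence 3 (position 8): before a front vowel (/i, e/) → [ɡ].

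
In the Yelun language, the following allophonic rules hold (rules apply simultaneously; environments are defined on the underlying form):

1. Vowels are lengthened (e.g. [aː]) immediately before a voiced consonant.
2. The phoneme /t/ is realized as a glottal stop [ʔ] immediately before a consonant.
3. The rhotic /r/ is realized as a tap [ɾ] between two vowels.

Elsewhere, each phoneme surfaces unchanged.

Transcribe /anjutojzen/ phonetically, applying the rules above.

/a/ (word-initial): before a voiced consonant, so rule 1 applies → [aː].
/u/ (between /j/ and /t/) fails the environment for rule 1, so it stays [u].
/t/ (between /u/ and /o/) is in the target of rule 2 but the environment (immediately before a consonant) is not met → [t].
/o/ (between /t/ and /j/) occurs before a voiced consonant → [oː] by rule 1.
/e/ (between /z/ and /n/): before a voiced consonant, so rule 1 applies → [eː].

[aːnjutoːjzeːn]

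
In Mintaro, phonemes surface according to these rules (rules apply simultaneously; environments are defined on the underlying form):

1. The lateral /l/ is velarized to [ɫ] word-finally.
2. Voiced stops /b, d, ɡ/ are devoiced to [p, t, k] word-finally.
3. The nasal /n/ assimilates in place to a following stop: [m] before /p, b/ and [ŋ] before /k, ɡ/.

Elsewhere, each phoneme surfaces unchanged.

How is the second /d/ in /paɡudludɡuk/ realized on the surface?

[d]

/d/ (between /u/ and /ɡ/) is in the target of rule 2 but the environment (word-finally) is not met → [d].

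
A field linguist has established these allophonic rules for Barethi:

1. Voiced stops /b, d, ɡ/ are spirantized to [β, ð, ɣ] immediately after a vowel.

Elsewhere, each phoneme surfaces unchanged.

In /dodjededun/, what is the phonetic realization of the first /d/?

/d/ (word-initial) is in the target of rule 1 but the environment (immediately after a vowel) is not met → [d].

[d]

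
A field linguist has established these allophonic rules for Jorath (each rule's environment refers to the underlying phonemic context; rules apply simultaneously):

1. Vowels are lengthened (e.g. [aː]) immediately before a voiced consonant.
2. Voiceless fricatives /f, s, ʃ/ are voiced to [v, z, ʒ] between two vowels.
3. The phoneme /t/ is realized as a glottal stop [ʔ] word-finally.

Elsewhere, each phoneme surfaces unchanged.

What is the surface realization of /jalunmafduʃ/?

/j/ (word-initial): no rule targets it → [j].
/a/ (between /j/ and /l/): before a voiced consonant, so rule 1 applies → [aː].
/l/ (between /a/ and /u/): no rule targets it → [l].
/u/ (between /l/ and /n/) occurs before a voiced consonant → [uː] by rule 1.
/n/ stays [n].
/m/ (between /n/ and /a/) is unaffected → [m].
/a/ (between /m/ and /f/) is in the target of rule 1 but the environment (before a voiced consonant) is not met → [a].
/f/ (between /a/ and /d/): rule 2 targets it, but not between two vowels → unchanged [f].
/d/ — not in any rule's target class → [d].
/u/ (between /d/ and /ʃ/) fails the environment for rule 1, so it stays [u].
/ʃ/ (word-final) fails the environment for rule 2, so it stays [ʃ].

[jaːluːnmafduʃ]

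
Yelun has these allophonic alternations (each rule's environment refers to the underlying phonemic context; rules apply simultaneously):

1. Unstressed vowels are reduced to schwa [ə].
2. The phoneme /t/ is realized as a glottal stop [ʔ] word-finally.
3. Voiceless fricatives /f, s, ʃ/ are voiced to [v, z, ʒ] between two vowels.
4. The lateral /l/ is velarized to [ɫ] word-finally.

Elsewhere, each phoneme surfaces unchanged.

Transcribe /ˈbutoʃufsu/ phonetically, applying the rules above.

[ˈbutəʒəfsə]

/b/ (word-initial): no rule targets it → [b].
/u/ (between /b/ and /t/) is in the target of rule 1 but the environment (in an unstressed syllable) is not met → [u].
/t/ (between /u/ and /o/) is in the target of rule 2 but the environment (word-finally) is not met → [t].
/o/ (between /t/ and /ʃ/) occurs in an unstressed syllable → [ə] by rule 1.
Rule 3 applies to /ʃ/ (between /o/ and /u/: between two vowels) → [ʒ].
Rule 1 applies to /u/ (between /ʃ/ and /f/: in an unstressed syllable) → [ə].
/f/ (between /u/ and /s/) fails the environment for rule 3, so it stays [f].
/s/ (between /f/ and /u/) is in the target of rule 3 but the environment (between two vowels) is not met → [s].
/u/ meets the environment for rule 1 (in an unstressed syllable) → [ə].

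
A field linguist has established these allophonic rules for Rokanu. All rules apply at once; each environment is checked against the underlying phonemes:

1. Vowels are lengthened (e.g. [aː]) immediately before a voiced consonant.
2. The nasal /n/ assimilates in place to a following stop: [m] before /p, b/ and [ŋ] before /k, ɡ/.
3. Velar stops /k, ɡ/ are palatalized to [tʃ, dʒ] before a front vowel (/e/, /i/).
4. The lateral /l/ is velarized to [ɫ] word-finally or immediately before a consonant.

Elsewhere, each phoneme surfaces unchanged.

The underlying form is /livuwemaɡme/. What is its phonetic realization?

/l/ (word-initial): rule 4 targets it, but not word-finally or immediately before a consonant → unchanged [l].
Rule 1 applies to /i/ (between /l/ and /v/: before a voiced consonant) → [iː].
/v/ — not in any rule's target class → [v].
/u/ meets the environment for rule 1 (before a voiced consonant) → [uː].
/w/ — not in any rule's target class → [w].
Rule 1 applies to /e/ (between /w/ and /m/: before a voiced consonant) → [eː].
/m/ — not in any rule's target class → [m].
Rule 1 applies to /a/ (between /m/ and /ɡ/: before a voiced consonant) → [aː].
/ɡ/ (between /a/ and /m/) is in the target of rule 3 but the environment (before a front vowel) is not met → [ɡ].
/m/ (between /ɡ/ and /e/): no rule targets it → [m].
/e/ (word-final) is in the target of rule 1 but the environment (before a voiced consonant) is not met → [e].

[liːvuːweːmaːɡme]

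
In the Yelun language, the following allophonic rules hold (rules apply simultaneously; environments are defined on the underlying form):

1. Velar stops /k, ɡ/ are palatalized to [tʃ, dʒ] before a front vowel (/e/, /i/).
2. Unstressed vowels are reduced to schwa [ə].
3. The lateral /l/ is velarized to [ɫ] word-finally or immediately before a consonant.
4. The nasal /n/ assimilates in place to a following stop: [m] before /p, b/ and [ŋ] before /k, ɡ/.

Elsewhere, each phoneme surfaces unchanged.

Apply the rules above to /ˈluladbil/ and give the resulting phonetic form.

/l/ — word-initial; rule 3 does not apply here → [l].
/u/ (between /l/ and /l/): rule 2 targets it, but not in an unstressed syllable → unchanged [u].
/l/ — between /u/ and /a/; rule 3 does not apply here → [l].
/a/ meets the environment for rule 2 (in an unstressed syllable) → [ə].
/d/ (between /a/ and /b/): no rule targets it → [d].
/b/ (between /d/ and /i/) is unaffected → [b].
Rule 2 applies to /i/ (between /b/ and /l/: in an unstressed syllable) → [ə].
/l/ meets the environment for rule 3 (word-finally or immediately before a consonant) → [ɫ].

[ˈlulədbəɫ]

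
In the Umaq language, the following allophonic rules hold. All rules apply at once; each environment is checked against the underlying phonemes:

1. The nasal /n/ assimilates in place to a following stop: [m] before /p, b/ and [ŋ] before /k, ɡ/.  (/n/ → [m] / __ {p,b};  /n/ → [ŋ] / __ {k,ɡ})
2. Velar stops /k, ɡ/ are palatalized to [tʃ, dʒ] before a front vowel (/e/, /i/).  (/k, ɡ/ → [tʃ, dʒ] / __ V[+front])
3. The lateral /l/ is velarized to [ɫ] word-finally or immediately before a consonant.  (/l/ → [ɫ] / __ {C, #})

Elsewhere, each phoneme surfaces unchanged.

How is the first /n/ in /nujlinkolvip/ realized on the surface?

[n]

/n/ (word-initial) fails the environment for rule 1, so it stays [n].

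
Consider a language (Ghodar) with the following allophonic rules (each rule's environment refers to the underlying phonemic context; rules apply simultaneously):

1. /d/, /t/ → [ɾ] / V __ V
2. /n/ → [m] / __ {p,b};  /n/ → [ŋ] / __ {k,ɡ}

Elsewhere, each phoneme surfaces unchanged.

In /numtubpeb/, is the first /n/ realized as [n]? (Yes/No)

/n/ (word-initial): rule 2 targets it, but not before a labial or velar stop → unchanged [n].
The actual realization is [n], which matches [n].

Yes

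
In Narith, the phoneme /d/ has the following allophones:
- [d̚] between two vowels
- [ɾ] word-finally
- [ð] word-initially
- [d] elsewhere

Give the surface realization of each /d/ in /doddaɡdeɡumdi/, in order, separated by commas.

[ð], [d], [d], [d], [d]

Occurrence 1 (position 1): word-initially → [ð].
Occurrence 2 (position 3): no conditioning environment matches → elsewhere allophone [d].
Occurrence 3 (position 4): no conditioning environment matches → elsewhere allophone [d].
Occurrence 4 (position 7): no conditioning environment matches → elsewhere allophone [d].
Occurrence 5 (position 12): no conditioning environment matches → elsewhere allophone [d].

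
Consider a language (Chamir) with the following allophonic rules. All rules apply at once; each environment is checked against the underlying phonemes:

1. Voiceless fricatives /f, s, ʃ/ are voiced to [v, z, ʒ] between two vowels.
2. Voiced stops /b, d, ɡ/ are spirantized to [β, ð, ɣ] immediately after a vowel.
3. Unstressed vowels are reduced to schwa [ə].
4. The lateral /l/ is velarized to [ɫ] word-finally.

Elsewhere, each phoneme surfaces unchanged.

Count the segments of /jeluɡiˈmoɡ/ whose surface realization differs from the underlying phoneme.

Segments that undergo a rule: /e/ → [ə] (rule 3); /u/ → [ə] (rule 3); /ɡ/ → [ɣ] (rule 2); /i/ → [ə] (rule 3); /ɡ/ → [ɣ] (rule 2).
All other segments surface unchanged.

5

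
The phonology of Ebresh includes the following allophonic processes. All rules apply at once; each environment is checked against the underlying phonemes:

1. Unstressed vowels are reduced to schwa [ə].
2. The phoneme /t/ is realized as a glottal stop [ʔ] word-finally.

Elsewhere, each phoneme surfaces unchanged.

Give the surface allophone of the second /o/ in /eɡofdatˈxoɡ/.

[o]

/o/ (between /x/ and /ɡ/) fails the environment for rule 1, so it stays [o].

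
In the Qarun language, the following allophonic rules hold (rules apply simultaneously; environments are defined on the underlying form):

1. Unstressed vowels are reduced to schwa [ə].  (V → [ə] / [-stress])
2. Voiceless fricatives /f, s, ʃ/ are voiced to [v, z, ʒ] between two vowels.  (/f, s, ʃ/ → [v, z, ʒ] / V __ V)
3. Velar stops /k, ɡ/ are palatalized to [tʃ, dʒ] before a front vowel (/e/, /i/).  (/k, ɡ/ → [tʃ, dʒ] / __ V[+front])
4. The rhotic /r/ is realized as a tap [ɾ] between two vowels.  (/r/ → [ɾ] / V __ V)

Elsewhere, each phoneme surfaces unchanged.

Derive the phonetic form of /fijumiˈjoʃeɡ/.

/f/ — word-initial; rule 2 does not apply here → [f].
Rule 1 applies to /i/ (between /f/ and /j/: in an unstressed syllable) → [ə].
/j/ stays [j].
/u/ meets the environment for rule 1 (in an unstressed syllable) → [ə].
/m/ (between /u/ and /i/) is unaffected → [m].
/i/ (between /m/ and /j/): in an unstressed syllable, so rule 1 applies → [ə].
/j/ stays [j].
/o/ (between /j/ and /ʃ/) is in the target of rule 1 but the environment (in an unstressed syllable) is not met → [o].
/ʃ/ — between /o/ and /e/, between two vowels — surfaces as [ʒ] (rule 2).
/e/ — between /ʃ/ and /ɡ/, in an unstressed syllable — surfaces as [ə] (rule 1).
/ɡ/ (word-final): rule 3 targets it, but not before a front vowel → unchanged [ɡ].

[fəjəməˈjoʒəɡ]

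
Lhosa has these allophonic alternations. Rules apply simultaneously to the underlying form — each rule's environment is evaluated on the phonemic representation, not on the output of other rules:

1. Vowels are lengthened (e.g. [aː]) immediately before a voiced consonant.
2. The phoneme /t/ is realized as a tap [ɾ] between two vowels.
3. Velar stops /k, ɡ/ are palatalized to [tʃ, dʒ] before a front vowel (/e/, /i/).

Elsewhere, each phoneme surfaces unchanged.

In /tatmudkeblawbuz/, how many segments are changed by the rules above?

5

Segments that undergo a rule: /u/ → [uː] (rule 1); /k/ → [tʃ] (rule 3); /e/ → [eː] (rule 1); /a/ → [aː] (rule 1); /u/ → [uː] (rule 1).
All other segments surface unchanged.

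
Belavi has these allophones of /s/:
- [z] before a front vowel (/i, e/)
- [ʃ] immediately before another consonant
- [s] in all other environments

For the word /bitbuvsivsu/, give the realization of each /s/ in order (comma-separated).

Occurrence 1 (position 7): before a front vowel (/i, e/) → [z].
Occurrence 2 (position 10): no conditioning environment matches → elsewhere allophone [s].

[z], [s]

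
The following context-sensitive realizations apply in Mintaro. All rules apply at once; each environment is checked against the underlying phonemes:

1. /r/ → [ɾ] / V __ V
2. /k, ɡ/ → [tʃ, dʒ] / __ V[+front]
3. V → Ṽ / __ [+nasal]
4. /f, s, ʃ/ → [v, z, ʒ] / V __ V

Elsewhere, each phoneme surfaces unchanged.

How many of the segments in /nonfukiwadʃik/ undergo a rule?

Segments that undergo a rule: /o/ → [õ] (rule 3); /k/ → [tʃ] (rule 2).
All other segments surface unchanged.

2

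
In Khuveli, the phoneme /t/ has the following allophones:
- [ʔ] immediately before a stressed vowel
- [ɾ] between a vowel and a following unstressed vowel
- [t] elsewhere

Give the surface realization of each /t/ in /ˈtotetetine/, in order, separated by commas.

Occurrence 1 (position 1): immediately before a stressed vowel → [ʔ].
Occurrence 2 (position 3): between a vowel and a following unstressed vowel → [ɾ].
Occurrence 3 (position 5): between a vowel and a following unstressed vowel → [ɾ].
Occurrence 4 (position 7): between a vowel and a following unstressed vowel → [ɾ].

[ʔ], [ɾ], [ɾ], [ɾ]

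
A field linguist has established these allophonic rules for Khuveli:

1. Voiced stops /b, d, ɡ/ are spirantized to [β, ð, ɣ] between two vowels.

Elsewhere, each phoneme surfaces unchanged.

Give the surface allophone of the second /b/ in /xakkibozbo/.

/b/ — between /z/ and /o/; rule 1 does not apply here → [b].

[b]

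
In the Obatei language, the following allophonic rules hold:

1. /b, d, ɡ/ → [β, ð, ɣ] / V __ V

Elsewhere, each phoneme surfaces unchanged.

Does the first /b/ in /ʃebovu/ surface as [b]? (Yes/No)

No

/b/ — between /e/ and /o/, between two vowels — surfaces as [β] (rule 1).
The actual realization is [β], not [b].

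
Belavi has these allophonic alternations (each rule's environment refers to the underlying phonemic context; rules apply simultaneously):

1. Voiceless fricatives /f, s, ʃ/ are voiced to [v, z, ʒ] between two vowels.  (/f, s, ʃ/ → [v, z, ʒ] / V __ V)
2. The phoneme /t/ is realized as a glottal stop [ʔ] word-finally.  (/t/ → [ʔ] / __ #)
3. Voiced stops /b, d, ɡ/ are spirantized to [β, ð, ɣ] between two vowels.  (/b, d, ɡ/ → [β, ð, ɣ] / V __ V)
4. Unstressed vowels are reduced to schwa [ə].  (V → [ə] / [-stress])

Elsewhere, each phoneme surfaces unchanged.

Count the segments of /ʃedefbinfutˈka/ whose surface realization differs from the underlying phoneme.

5

Segments that undergo a rule: /e/ → [ə] (rule 4); /d/ → [ð] (rule 3); /e/ → [ə] (rule 4); /i/ → [ə] (rule 4); /u/ → [ə] (rule 4).
All other segments surface unchanged.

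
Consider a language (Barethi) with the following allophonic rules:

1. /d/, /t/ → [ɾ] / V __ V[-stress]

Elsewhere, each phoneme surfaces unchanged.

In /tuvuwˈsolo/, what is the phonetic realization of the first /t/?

[t]

/t/ (word-initial) fails the environment for rule 1, so it stays [t].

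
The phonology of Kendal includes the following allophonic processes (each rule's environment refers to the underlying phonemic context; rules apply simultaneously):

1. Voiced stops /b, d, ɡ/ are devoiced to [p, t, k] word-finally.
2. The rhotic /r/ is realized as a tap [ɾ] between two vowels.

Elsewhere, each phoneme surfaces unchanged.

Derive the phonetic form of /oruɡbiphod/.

/o/ stays [o].
/r/ meets the environment for rule 2 (between two vowels) → [ɾ].
/u/ (between /r/ and /ɡ/) is unaffected → [u].
/ɡ/ — between /u/ and /b/; rule 1 does not apply here → [ɡ].
/b/ (between /ɡ/ and /i/): rule 1 targets it, but not word-finally → unchanged [b].
/i/ (between /b/ and /p/) is unaffected → [i].
/p/ — not in any rule's target class → [p].
/h/ (between /p/ and /o/): no rule targets it → [h].
/o/ stays [o].
/d/ meets the environment for rule 1 (word-finally) → [t].

[oɾuɡbiphot]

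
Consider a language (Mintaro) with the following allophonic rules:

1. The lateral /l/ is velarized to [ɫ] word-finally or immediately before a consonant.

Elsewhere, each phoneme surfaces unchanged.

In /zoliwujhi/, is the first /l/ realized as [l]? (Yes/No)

/l/ (between /o/ and /i/): rule 1 targets it, but not word-finally or immediately before a consonant → unchanged [l].
The actual realization is [l], which matches [l].

Yes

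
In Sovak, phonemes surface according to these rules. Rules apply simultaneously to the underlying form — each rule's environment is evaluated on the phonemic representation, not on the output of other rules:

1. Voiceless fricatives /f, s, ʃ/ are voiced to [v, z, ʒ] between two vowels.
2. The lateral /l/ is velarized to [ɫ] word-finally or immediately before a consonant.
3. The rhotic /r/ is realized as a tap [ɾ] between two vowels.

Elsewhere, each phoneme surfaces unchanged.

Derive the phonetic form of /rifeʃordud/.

/r/ — word-initial; rule 3 does not apply here → [r].
Rule 1 applies to /f/ (between /i/ and /e/: between two vowels) → [v].
/ʃ/ — between /e/ and /o/, between two vowels — surfaces as [ʒ] (rule 1).
/r/ — between /o/ and /d/; rule 3 does not apply here → [r].

[riveʒordud]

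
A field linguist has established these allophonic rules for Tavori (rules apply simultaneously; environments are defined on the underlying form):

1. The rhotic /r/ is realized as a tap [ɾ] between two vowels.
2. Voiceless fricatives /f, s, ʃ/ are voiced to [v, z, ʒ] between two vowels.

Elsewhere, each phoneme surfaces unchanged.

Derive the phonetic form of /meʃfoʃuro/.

/m/ (word-initial): no rule targets it → [m].
/e/ — not in any rule's target class → [e].
/ʃ/ (between /e/ and /f/) is in the target of rule 2 but the environment (between two vowels) is not met → [ʃ].
/f/ (between /ʃ/ and /o/) is in the target of rule 2 but the environment (between two vowels) is not met → [f].
/o/ — not in any rule's target class → [o].
Rule 2 applies to /ʃ/ (between /o/ and /u/: between two vowels) → [ʒ].
/u/ — not in any rule's target class → [u].
/r/ — between /u/ and /o/, between two vowels — surfaces as [ɾ] (rule 1).
/o/ (word-final): no rule targets it → [o].

[meʃfoʒuɾo]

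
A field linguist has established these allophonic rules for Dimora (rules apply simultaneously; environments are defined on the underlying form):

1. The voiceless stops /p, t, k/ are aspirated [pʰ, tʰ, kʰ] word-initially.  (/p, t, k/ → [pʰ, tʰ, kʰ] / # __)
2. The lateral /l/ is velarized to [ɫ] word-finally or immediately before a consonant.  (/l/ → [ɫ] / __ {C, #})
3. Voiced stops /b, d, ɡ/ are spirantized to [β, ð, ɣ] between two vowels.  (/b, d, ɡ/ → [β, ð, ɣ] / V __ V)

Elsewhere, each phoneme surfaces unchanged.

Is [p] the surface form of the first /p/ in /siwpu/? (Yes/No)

/p/ (between /w/ and /u/): rule 1 targets it, but not word-initially → unchanged [p].
The actual realization is [p], which matches [p].

Yes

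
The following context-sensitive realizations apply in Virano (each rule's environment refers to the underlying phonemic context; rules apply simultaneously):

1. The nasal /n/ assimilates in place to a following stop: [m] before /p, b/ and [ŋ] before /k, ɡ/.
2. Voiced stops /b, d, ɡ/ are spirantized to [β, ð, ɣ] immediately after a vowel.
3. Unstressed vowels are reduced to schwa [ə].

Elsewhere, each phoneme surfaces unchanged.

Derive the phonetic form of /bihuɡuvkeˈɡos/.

[bəhəɣəvkəˈɣos]

/b/ (word-initial) fails the environment for rule 2, so it stays [b].
/i/ (between /b/ and /h/) occurs in an unstressed syllable → [ə] by rule 3.
/h/ — not in any rule's target class → [h].
/u/ — between /h/ and /ɡ/, in an unstressed syllable — surfaces as [ə] (rule 3).
Rule 2 applies to /ɡ/ (between /u/ and /u/: immediately after a vowel) → [ɣ].
/u/ (between /ɡ/ and /v/): in an unstressed syllable, so rule 3 applies → [ə].
/v/ stays [v].
/k/ (between /v/ and /e/): no rule targets it → [k].
/e/ (between /k/ and /ɡ/): in an unstressed syllable, so rule 3 applies → [ə].
Rule 2 applies to /ɡ/ (between /e/ and /o/: immediately after a vowel) → [ɣ].
/o/ (between /ɡ/ and /s/) fails the environment for rule 3, so it stays [o].
/s/ (word-final): no rule targets it → [s].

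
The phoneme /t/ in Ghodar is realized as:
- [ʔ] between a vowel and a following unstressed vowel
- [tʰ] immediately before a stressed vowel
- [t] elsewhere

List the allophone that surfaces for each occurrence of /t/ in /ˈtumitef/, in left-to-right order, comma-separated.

Occurrence 1 (position 1): immediately before a stressed vowel → [tʰ].
Occurrence 2 (position 5): between a vowel and a following unstressed vowel → [ʔ].

[tʰ], [ʔ]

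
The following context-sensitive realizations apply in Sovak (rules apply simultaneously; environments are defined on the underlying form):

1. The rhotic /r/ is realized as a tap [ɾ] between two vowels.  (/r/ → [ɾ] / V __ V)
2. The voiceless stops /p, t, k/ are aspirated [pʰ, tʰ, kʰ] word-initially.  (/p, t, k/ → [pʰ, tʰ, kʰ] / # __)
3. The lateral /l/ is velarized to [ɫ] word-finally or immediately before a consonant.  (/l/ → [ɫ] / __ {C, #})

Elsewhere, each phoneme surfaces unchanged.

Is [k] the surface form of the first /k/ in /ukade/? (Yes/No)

Yes

/k/ (between /u/ and /a/): rule 2 targets it, but not word-initially → unchanged [k].
The actual realization is [k], which matches [k].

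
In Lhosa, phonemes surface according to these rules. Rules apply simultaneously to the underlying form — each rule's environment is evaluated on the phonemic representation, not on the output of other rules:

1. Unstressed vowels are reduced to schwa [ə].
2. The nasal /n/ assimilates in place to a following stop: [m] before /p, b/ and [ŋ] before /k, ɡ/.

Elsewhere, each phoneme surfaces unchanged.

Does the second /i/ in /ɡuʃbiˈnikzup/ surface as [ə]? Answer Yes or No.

No

/i/ (between /n/ and /k/): rule 1 targets it, but not in an unstressed syllable → unchanged [i].
The actual realization is [i], not [ə].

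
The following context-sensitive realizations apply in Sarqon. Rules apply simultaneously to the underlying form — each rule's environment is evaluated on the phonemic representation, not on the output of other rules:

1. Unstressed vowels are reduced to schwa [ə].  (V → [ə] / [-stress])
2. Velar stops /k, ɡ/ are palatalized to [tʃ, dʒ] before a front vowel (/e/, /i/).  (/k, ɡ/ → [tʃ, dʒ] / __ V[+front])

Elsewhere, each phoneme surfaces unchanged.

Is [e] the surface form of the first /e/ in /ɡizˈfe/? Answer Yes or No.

/e/ (word-final): rule 1 targets it, but not in an unstressed syllable → unchanged [e].
The actual realization is [e], which matches [e].

Yes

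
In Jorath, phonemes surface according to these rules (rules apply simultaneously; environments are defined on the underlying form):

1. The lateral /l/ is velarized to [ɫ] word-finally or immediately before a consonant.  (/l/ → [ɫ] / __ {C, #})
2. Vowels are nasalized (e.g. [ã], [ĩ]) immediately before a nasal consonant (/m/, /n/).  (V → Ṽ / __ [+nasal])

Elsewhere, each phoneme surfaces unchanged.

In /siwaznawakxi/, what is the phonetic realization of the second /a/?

/a/ — between /n/ and /w/; rule 2 does not apply here → [a].

[a]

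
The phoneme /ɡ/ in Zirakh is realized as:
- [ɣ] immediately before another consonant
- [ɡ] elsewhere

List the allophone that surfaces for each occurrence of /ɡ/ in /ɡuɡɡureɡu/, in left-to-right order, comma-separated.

[ɡ], [ɣ], [ɡ], [ɡ]

Occurrence 1 (position 1): no conditioning environment matches → elsewhere allophone [ɡ].
Occurrence 2 (position 3): immediately before another consonant → [ɣ].
Occurrence 3 (position 4): no conditioning environment matches → elsewhere allophone [ɡ].
Occurrence 4 (position 8): no conditioning environment matches → elsewhere allophone [ɡ].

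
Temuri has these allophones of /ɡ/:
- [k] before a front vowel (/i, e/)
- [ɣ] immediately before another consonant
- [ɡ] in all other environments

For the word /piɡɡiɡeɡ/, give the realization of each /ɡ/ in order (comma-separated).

Occurrence 1 (position 3): immediately before another consonant → [ɣ].
Occurrence 2 (position 4): before a front vowel (/i, e/) → [k].
Occurrence 3 (position 6): before a front vowel (/i, e/) → [k].
Occurrence 4 (position 8): no conditioning environment matches → elsewhere allophone [ɡ].

[ɣ], [k], [k], [ɡ]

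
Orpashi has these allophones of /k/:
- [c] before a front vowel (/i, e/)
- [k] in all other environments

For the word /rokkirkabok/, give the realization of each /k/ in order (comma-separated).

[k], [c], [k], [k]

Occurrence 1 (position 3): no conditioning environment matches → elsewhere allophone [k].
Occurrence 2 (position 4): before a front vowel → [c].
Occurrence 3 (position 7): no conditioning environment matches → elsewhere allophone [k].
Occurrence 4 (position 11): no conditioning environment matches → elsewhere allophone [k].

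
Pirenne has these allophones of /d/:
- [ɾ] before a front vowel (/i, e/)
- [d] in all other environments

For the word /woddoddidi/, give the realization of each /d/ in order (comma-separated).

Occurrence 1 (position 3): no conditioning environment matches → elsewhere allophone [d].
Occurrence 2 (position 4): no conditioning environment matches → elsewhere allophone [d].
Occurrence 3 (position 6): no conditioning environment matches → elsewhere allophone [d].
Occurrence 4 (position 7): before a front vowel (/i, e/) → [ɾ].
Occurrence 5 (position 9): before a front vowel (/i, e/) → [ɾ].

[d], [d], [d], [ɾ], [ɾ]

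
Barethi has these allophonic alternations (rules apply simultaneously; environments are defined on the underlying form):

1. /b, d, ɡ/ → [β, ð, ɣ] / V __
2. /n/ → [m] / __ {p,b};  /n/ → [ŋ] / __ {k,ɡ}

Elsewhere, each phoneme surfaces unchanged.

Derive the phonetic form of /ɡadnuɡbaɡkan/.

/ɡ/ — word-initial; rule 1 does not apply here → [ɡ].
/d/ — between /a/ and /n/, immediately after a vowel — surfaces as [ð] (rule 1).
/n/ (between /d/ and /u/): rule 2 targets it, but not before a labial or velar stop → unchanged [n].
/ɡ/ meets the environment for rule 1 (immediately after a vowel) → [ɣ].
/b/ — between /ɡ/ and /a/; rule 1 does not apply here → [b].
/ɡ/ — between /a/ and /k/, immediately after a vowel — surfaces as [ɣ] (rule 1).
/n/ — word-final; rule 2 does not apply here → [n].

[ɡaðnuɣbaɣkan]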